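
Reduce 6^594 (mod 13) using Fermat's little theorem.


Fermat's little theorem: if p is prime and gcd(a,p)=1, then a^(p-1) ≡ 1 (mod p)
p = 13 is prime, gcd(6,13) = 1
Reduce exponent: 594 mod 12 = 6
So 6^594 ≡ 6^6 (mod 13)
6^6 mod 13 = 12

6^594 ≡ 12 (mod 13)


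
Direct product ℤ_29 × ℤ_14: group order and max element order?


|ℤ_29 × ℤ_14| = 29 × 14 = 406
Max element order = lcm(29,14) = 406
Cyclic? Yes (gcd=1)

|ℤ_29×ℤ_14| = 406, max element order = 406


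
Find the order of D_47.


|D_n| = 2n (n rotations and n reflections)
|D_47| = 2×47 = 94

|D_47| = 94


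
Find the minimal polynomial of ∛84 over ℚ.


∛84 satisfies x³ - 84 = 0, irreducible over ℚ (no rational root; 84 is not a perfect cube)

Minimal polynomial: x³ - 84


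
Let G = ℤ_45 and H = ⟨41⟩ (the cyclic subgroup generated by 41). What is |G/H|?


|⟨41⟩| = n / gcd(41, 45) = 45 / 1 = 45
H is normal (ℤ_45 is abelian).
|G/H| = |G| / |H| = 45 / 45 = 1

|G/H| = 1


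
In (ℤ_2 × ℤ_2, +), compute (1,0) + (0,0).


Operation: componentwise addition mod (2, 2)
(1,0) + (0,0) = ((a₁+b₁) mod 2, (a₂+b₂) mod 2) with a = (1,0), b = (0,0)

(1,0) + (0,0) = (1,0)


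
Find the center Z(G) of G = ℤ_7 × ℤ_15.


Z(G) = {g ∈ G | gx = xg for all x ∈ G}
Direct product of abelian groups is abelian, so Z(G) = G

Z(ℤ_7 × ℤ_15) = ℤ_7 × ℤ_15


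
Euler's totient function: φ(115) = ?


Factor n: 115 = 5 × 23
φ(n) = n · ∏(1 - 1/p) over distinct primes p | n
φ(115) = 115 · (1 - 1/5) · (1 - 1/23) = 88

φ(115) = 88


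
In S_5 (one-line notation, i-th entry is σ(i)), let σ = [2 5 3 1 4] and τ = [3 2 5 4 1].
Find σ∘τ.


σ∘τ: apply τ first, then σ
1 →τ 3 →σ 3
2 →τ 2 →σ 5
3 →τ 5 →σ 4
4 →τ 4 →σ 1
5 →τ 1 →σ 2

σ∘τ = [3 5 4 1 2]


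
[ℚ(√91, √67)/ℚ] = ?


[ℚ(√91,√67):ℚ] = [ℚ(√91,√67):ℚ(√91)]·[ℚ(√91):ℚ] = 2·2 = 4

[ℚ(√91, √67)/ℚ] = 4


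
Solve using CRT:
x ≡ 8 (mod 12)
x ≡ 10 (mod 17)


m₁ = 12, m₂ = 17, gcd = 1, so CRT applies. M = m₁·m₂ = 204
Let M₁ = M/m₁ = 17, M₂ = M/m₂ = 12
Find y₁ ≡ M₁⁻¹ (mod m₁): 17⁻¹ ≡ 5 (mod 12)
Find y₂ ≡ M₂⁻¹ (mod m₂): 12⁻¹ ≡ 10 (mod 17)
x = a₁·M₁·y₁ + a₂·M₂·y₂ = 8·17·5 + 10·12·10 = 1880
Reduce mod 204: x ≡ 44
Check: 44 mod 12 = 8 ✓, 44 mod 17 = 10 ✓

x ≡ 44 (mod 204)


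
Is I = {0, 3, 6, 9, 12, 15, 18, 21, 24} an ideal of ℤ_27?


Check ideal conditions for I = {0, 3, 6, 9, 12, 15, 18, 21, 24} in ℤ_27:
(1) I is an additive subgroup? Yes
(2) For r ∈ ℤ_27 and a ∈ I: r·a ∈ I? Yes

Yes, I is an ideal of ℤ_27


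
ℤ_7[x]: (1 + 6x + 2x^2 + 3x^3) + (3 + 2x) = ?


Add coefficients mod 7:
x^0: 1 + 3 = 4 (mod 7)
x^1: 6 + 2 = 1 (mod 7)
x^2: 2 + 0 = 2 (mod 7)
x^3: 3 + 0 = 3 (mod 7)
Result: 4 + x + 2x^2 + 3x^3

f + g = 4 + x + 2x^2 + 3x^3


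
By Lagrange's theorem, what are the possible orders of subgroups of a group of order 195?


Lagrange's theorem: |H| divides |G|
|G| = 195
Divisors of 195: 1, 3, 5, 13, 15, 39, 65, 195

Possible subgroup orders: {1, 3, 5, 13, 15, 39, 65, 195}


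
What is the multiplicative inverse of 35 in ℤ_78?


Use the extended Euclidean algorithm to write 1 = 35·s + 78·t; then s mod 78 is the inverse.
Euclidean algorithm:
  35 = 0·78 + 35
  78 = 2·35 + 8
  35 = 4·8 + 3
  8 = 2·3 + 2
  3 = 1·2 + 1
  2 = 2·1 + 0
gcd(35,78) = 1
Back-substitution gives: 35·(29) + 78·(-13) = 1
So 35⁻¹ ≡ 29 ≡ 29 (mod 78)
Check: 35 × 29 = 1015 ≡ 1 (mod 78) ✓

35⁻¹ ≡ 29 (mod 78)


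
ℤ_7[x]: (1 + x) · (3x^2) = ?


Expand and collect like terms; reduce coefficients mod 7:
x^0: 1·0 = 0 ≡ 0 (mod 7)
x^1: 1·0 + 1·0 = 0 ≡ 0 (mod 7)
x^2: 1·3 + 1·0 = 3 ≡ 3 (mod 7)
x^3: 1·3 = 3 ≡ 3 (mod 7)
Result: 3x^2 + 3x^3

f · g = 3x^2 + 3x^3


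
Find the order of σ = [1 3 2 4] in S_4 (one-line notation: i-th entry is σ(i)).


Cycle decomposition: (2 3)
Cycle lengths: 2
Order = lcm(2) = 2

ord(σ) = 2


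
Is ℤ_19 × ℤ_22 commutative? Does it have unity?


Direct product ring; commutative with unity (1,1); but (1,0)·(0,1) = (0,0) gives zero divisors, so not an integral domain
Commutative: Yes
Integral domain: No
Has unity: Yes

ℤ_19 × ℤ_22: Commutative=Yes, Unity=Yes


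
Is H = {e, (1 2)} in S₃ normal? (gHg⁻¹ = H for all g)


H = {e, (1 2)} in S₃
(1 3)(1 2)(1 3)⁻¹ = (2 3) ∉ {e, (1 2)}, so it is not normal

No, not a normal subgroup


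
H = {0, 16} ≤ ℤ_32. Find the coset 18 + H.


18 + H = {18 + h (mod 32) : h ∈ H}
18+0=18, 18+16=2
18 + H = {2, 18} = 2 + H

18 + H = {2, 18}


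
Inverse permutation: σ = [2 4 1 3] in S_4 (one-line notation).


To find σ⁻¹, swap domain and range:
σ(1) = 2 → σ⁻¹(2) = 1
σ(2) = 4 → σ⁻¹(4) = 2
σ(3) = 1 → σ⁻¹(1) = 3
σ(4) = 3 → σ⁻¹(3) = 4

σ⁻¹ = [3 1 4 2]


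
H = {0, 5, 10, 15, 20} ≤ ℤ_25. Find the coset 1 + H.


1 + H = {1 + h (mod 25) : h ∈ H}
1+0=1, 1+5=6, 1+10=11, 1+15=16, 1+20=21

1 + H = {1, 6, 11, 16, 21}


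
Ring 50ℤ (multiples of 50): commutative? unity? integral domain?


50ℤ is a commutative ring under +,× but has no multiplicative identity (1 ∉ 50ℤ); it has no zero divisors, but without unity it is not an integral domain
Commutative: Yes
Integral domain: No
Has unity: No

50ℤ (multiples of 50): Commutative=Yes, Unity=No


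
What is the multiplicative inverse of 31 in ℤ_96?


Use the extended Euclidean algorithm to write 1 = 31·s + 96·t; then s mod 96 is the inverse.
Euclidean algorithm:
  31 = 0·96 + 31
  96 = 3·31 + 3
  31 = 10·3 + 1
  3 = 3·1 + 0
gcd(31,96) = 1
Back-substitution gives: 31·(31) + 96·(-10) = 1
So 31⁻¹ ≡ 31 ≡ 31 (mod 96)
Check: 31 × 31 = 961 ≡ 1 (mod 96) ✓

31⁻¹ ≡ 31 (mod 96)


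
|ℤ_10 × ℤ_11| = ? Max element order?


|ℤ_10 × ℤ_11| = 10 × 11 = 110
Max element order = lcm(10,11) = 110
Cyclic? Yes (gcd=1)

|ℤ_10×ℤ_11| = 110, max element order = 110


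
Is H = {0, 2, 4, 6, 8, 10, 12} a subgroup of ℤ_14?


Subgroup test for H = {0, 2, 4, 6, 8, 10, 12} in (ℤ_14, +):
(1) 0 ∈ H? Yes
(2) Closure: for all a,b ∈ H, (a+b) mod 14 ∈ H? Yes
(3) Inverses: for all a ∈ H, -a mod 14 ∈ H? Yes

Yes, H is a subgroup of ℤ_14


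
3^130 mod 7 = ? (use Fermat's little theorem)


Fermat's little theorem: if p is prime and gcd(a,p)=1, then a^(p-1) ≡ 1 (mod p)
p = 7 is prime, gcd(3,7) = 1
Reduce exponent: 130 mod 6 = 4
So 3^130 ≡ 3^4 (mod 7)
3^4 mod 7 = 4

3^130 ≡ 4 (mod 7)


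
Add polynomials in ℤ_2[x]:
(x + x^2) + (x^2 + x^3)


Add coefficients mod 2:
x^0: 0 + 0 = 0 (mod 2)
x^1: 1 + 0 = 1 (mod 2)
x^2: 1 + 1 = 0 (mod 2)
x^3: 0 + 1 = 1 (mod 2)
Result: x + x^3

f + g = x + x^3


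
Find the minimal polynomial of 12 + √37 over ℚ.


Let α = 12 + √37. Then α - 12 = √37, so (α - 12)² = 37, giving α² - 24α + 107 = 0. Degree 2 and α ∉ ℚ, so this is the minimal polynomial.

Minimal polynomial: x² - 24x + 107


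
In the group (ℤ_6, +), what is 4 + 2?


Operation: addition mod 6
4 + 2 = (a + b) mod 6 with a = 4, b = 2

4 + 2 = 0


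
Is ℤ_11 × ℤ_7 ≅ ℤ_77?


Comparing ℤ_11 × ℤ_7 and ℤ_77:
gcd(11,7) = 1, so ℤ_11 × ℤ_7 ≅ ℤ_77 (CRT)

Yes, ℤ_11 × ℤ_7 ≅ ℤ_77


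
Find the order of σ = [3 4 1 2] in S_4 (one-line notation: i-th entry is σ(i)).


Cycle decomposition: (1 3) (2 4)
Cycle lengths: 2, 2
Order = lcm(2, 2) = 2

ord(σ) = 2


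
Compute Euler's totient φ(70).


Factor n: 70 = 2 × 5 × 7
φ(n) = n · ∏(1 - 1/p) over distinct primes p | n
φ(70) = 70 · (1 - 1/2) · (1 - 1/5) · (1 - 1/7) = 24

φ(70) = 24


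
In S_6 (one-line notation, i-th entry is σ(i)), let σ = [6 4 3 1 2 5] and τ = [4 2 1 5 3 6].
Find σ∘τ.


σ∘τ: apply τ first, then σ
1 →τ 4 →σ 1
2 →τ 2 →σ 4
3 →τ 1 →σ 6
4 →τ 5 →σ 2
5 →τ 3 →σ 3
6 →τ 6 →σ 5

σ∘τ = [1 4 6 2 3 5]


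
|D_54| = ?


|D_n| = 2n (n rotations and n reflections)
|D_54| = 2×54 = 108

|D_54| = 108


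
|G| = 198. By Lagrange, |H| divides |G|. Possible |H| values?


Lagrange's theorem: |H| divides |G|
|G| = 198
Divisors of 198: 1, 2, 3, 6, 9, 11, 18, 22, 33, 66, 99, 198

Possible subgroup orders: {1, 2, 3, 6, 9, 11, 18, 22, 33, 66, 99, 198}


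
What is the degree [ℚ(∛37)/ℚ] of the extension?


∛37 has minimal polynomial x³ - 37 (irreducible over ℚ since 37 is not a perfect cube)

[ℚ(∛37)/ℚ] = 3


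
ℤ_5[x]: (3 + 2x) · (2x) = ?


Expand and collect like terms; reduce coefficients mod 5:
x^0: 3·0 = 0 ≡ 0 (mod 5)
x^1: 3·2 + 2·0 = 6 ≡ 1 (mod 5)
x^2: 2·2 = 4 ≡ 4 (mod 5)
Result: x + 4x^2

f · g = x + 4x^2


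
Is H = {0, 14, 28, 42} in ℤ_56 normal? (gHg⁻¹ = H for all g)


H = {0, 14, 28, 42} in ℤ_56
ℤ_56 is abelian; every subgroup of an abelian group is normal

Yes, normal subgroup


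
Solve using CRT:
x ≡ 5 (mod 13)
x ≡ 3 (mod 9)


m₁ = 13, m₂ = 9, gcd = 1, so CRT applies. M = m₁·m₂ = 117
Let M₁ = M/m₁ = 9, M₂ = M/m₂ = 13
Find y₁ ≡ M₁⁻¹ (mod m₁): 9⁻¹ ≡ 3 (mod 13)
Find y₂ ≡ M₂⁻¹ (mod m₂): 13⁻¹ ≡ 7 (mod 9)
x = a₁·M₁·y₁ + a₂·M₂·y₂ = 5·9·3 + 3·13·7 = 408
Reduce mod 117: x ≡ 57
Check: 57 mod 13 = 5 ✓, 57 mod 9 = 3 ✓

x ≡ 57 (mod 117)


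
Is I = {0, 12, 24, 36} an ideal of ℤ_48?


Check ideal conditions for I = {0, 12, 24, 36} in ℤ_48:
(1) I is an additive subgroup? Yes
(2) For r ∈ ℤ_48 and a ∈ I: r·a ∈ I? Yes

Yes, I is an ideal of ℤ_48


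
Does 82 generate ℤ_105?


g generates ℤ_n iff gcd(g, n) = 1
gcd(82, 105) = 1
Since gcd = 1, 82 is a generator.

Yes, 82 generates ℤ_105


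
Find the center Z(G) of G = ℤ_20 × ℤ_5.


Z(G) = {g ∈ G | gx = xg for all x ∈ G}
Direct product of abelian groups is abelian, so Z(G) = G

Z(ℤ_20 × ℤ_5) = ℤ_20 × ℤ_5


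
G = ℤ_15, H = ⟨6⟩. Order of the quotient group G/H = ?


|⟨6⟩| = n / gcd(6, 15) = 15 / 3 = 5
H is normal (ℤ_15 is abelian).
|G/H| = |G| / |H| = 15 / 5 = 3

|G/H| = 3


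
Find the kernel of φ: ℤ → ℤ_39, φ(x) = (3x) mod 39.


Kernel = preimage of identity
ker(φ) = {x ∈ ℤ : 3x ≡ 0 (mod 39)}. gcd(3,39) = 3, so 3x ≡ 0 (mod 39) ⟺ x ≡ 0 (mod 39/3 = 13). Hence ker(φ) = 13ℤ

ker(φ) = 13ℤ


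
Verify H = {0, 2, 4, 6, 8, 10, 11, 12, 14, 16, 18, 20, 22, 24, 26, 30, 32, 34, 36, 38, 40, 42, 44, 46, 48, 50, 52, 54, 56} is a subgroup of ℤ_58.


Subgroup test for H = {0, 2, 4, 6, 8, 10, 11, 12, 14, 16, 18, 20, 22, 24, 26, 30, 32, 34, 36, 38, 40, 42, 44, 46, 48, 50, 52, 54, 56} in (ℤ_58, +):
(1) 0 ∈ H? Yes
(2) Closure: for all a,b ∈ H, (a+b) mod 58 ∈ H? No  [counterexample: 2 + 11 = 13 ∉ H]
(3) Inverses: for all a ∈ H, -a mod 58 ∈ H? No

No, H is not a subgroup of ℤ_58


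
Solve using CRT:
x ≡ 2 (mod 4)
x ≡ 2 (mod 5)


m₁ = 4, m₂ = 5, gcd = 1, so CRT applies. M = m₁·m₂ = 20
Let M₁ = M/m₁ = 5, M₂ = M/m₂ = 4
Find y₁ ≡ M₁⁻¹ (mod m₁): 5⁻¹ ≡ 1 (mod 4)
Find y₂ ≡ M₂⁻¹ (mod m₂): 4⁻¹ ≡ 4 (mod 5)
x = a₁·M₁·y₁ + a₂·M₂·y₂ = 2·5·1 + 2·4·4 = 42
Reduce mod 20: x ≡ 2
Check: 2 mod 4 = 2 ✓, 2 mod 5 = 2 ✓

x ≡ 2 (mod 20)


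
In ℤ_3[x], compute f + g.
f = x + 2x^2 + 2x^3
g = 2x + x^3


Add coefficients mod 3:
x^0: 0 + 0 = 0 (mod 3)
x^1: 1 + 2 = 0 (mod 3)
x^2: 2 + 0 = 2 (mod 3)
x^3: 2 + 1 = 0 (mod 3)
Result: 2x^2

f + g = 2x^2


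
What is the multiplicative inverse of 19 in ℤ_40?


Use the extended Euclidean algorithm to write 1 = 19·s + 40·t; then s mod 40 is the inverse.
Euclidean algorithm:
  19 = 0·40 + 19
  40 = 2·19 + 2
  19 = 9·2 + 1
  2 = 2·1 + 0
gcd(19,40) = 1
Back-substitution gives: 19·(19) + 40·(-9) = 1
So 19⁻¹ ≡ 19 ≡ 19 (mod 40)
Check: 19 × 19 = 361 ≡ 1 (mod 40) ✓

19⁻¹ ≡ 19 (mod 40)


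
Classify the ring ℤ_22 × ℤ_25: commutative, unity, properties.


Direct product ring; commutative with unity (1,1); but (1,0)·(0,1) = (0,0) gives zero divisors, so not an integral domain
Commutative: Yes
Integral domain: No
Has unity: Yes

ℤ_22 × ℤ_25: Commutative=Yes, Unity=Yes


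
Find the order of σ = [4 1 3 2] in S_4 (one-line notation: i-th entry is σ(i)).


Cycle decomposition: (1 4 2)
Cycle lengths: 3
Order = lcm(3) = 3

ord(σ) = 3


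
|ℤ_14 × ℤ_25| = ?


|A × B| = |A| · |B|
|ℤ_14 × ℤ_25| = 14 × 25 = 350

|ℤ_14 × ℤ_25| = 350


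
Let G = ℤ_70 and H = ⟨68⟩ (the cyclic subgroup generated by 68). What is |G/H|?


|⟨68⟩| = n / gcd(68, 70) = 70 / 2 = 35
H is normal (ℤ_70 is abelian).
|G/H| = |G| / |H| = 70 / 35 = 2

|G/H| = 2


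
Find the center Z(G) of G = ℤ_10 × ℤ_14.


Z(G) = {g ∈ G | gx = xg for all x ∈ G}
Direct product of abelian groups is abelian, so Z(G) = G

Z(ℤ_10 × ℤ_14) = ℤ_10 × ℤ_14


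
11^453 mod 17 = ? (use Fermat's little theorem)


Fermat's little theorem: if p is prime and gcd(a,p)=1, then a^(p-1) ≡ 1 (mod p)
p = 17 is prime, gcd(11,17) = 1
Reduce exponent: 453 mod 16 = 5
So 11^453 ≡ 11^5 (mod 17)
11^5 mod 17 = 10

11^453 ≡ 10 (mod 17)


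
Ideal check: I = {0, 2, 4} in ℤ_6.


Check ideal conditions for I = {0, 2, 4} in ℤ_6:
(1) I is an additive subgroup? Yes
(2) For r ∈ ℤ_6 and a ∈ I: r·a ∈ I? Yes

Yes, I is an ideal of ℤ_6


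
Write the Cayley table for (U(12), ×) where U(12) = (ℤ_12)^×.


Elements: {1, 5, 7, 11}
Operation: multiplication mod 12
Entry (a, b) = (a × b) mod 12

Cayley table:
   |  1 |  5 |  7 | 11
 1 |  1 |  5 |  7 | 11
 5 |  5 |  1 | 11 |  7
 7 |  7 | 11 |  1 |  5
11 | 11 |  7 |  5 |  1


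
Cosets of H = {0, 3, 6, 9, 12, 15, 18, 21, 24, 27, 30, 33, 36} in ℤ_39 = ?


H = {0, 3, 6, 9, 12, 15, 18, 21, 24, 27, 30, 33, 36}, |H| = 13
Number of cosets = |G|/|H| = 39/13 = 3
0 + H = {0, 3, 6, 9, 12, 15, 18, 21, 24, 27, 30, 33, 36}
1 + H = {1, 4, 7, 10, 13, 16, 19, 22, 25, 28, 31, 34, 37}
2 + H = {2, 5, 8, 11, 14, 17, 20, 23, 26, 29, 32, 35, 38}

Cosets: 0+H={0,3,6,9,12,15,18,21,24,27,30,33,36}; 1+H={1,4,7,10,13,16,19,22,25,28,31,34,37}; 2+H={2,5,8,11,14,17,20,23,26,29,32,35,38}


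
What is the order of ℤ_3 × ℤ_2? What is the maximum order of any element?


|ℤ_3 × ℤ_2| = 3 × 2 = 6
Max element order = lcm(3,2) = 6
Cyclic? Yes (gcd=1)

|ℤ_3×ℤ_2| = 6, max element order = 6


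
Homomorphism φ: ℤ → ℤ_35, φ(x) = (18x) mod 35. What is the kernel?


Kernel = preimage of identity
ker(φ) = {x ∈ ℤ : 18x ≡ 0 (mod 35)}. gcd(18,35) = 1, so 18x ≡ 0 (mod 35) ⟺ x ≡ 0 (mod 35/1 = 35). Hence ker(φ) = 35ℤ

ker(φ) = 35ℤ


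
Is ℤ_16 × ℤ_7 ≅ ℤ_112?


Comparing ℤ_16 × ℤ_7 and ℤ_112:
gcd(16,7) = 1, so ℤ_16 × ℤ_7 ≅ ℤ_112 (CRT)

Yes, ℤ_16 × ℤ_7 ≅ ℤ_112


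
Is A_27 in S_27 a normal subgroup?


H = A_27 in S_27
A_27 has index 2 in S_27, and every subgroup of index 2 is normal

Yes, normal subgroup


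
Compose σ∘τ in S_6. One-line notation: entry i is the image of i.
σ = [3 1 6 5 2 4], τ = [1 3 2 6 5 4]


σ∘τ: apply τ first, then σ
1 →τ 1 →σ 3
2 →τ 3 →σ 6
3 →τ 2 →σ 1
4 →τ 6 →σ 4
5 →τ 5 →σ 2
6 →τ 4 →σ 5

σ∘τ = [3 6 1 4 2 5]


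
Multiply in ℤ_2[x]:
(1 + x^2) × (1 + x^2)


Expand and collect like terms; reduce coefficients mod 2:
x^0: 1·1 = 1 ≡ 1 (mod 2)
x^1: 1·0 + 0·1 = 0 ≡ 0 (mod 2)
x^2: 1·1 + 0·0 + 1·1 = 2 ≡ 0 (mod 2)
x^3: 0·1 + 1·0 = 0 ≡ 0 (mod 2)
x^4: 1·1 = 1 ≡ 1 (mod 2)
Result: 1 + x^4

f · g = 1 + x^4


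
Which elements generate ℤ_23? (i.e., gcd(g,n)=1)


g generates ℤ_n iff gcd(g,n) = 1
Prime factors of 23: 23
Generators are g ∈ {1,...,22} not divisible by any of these primes.
Generators: {1, 2, 3, 4, 5, 6, 7, 8, 9, 10, 11, 12, 13, 14, 15, 16, 17, 18, 19, 20, 21, 22}
Number of generators = φ(23) = 22

Generators of ℤ_23 = {1, 2, 3, 4, 5, 6, 7, 8, 9, 10, 11, 12, 13, 14, 15, 16, 17, 18, 19, 20, 21, 22}


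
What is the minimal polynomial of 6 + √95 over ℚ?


Let α = 6 + √95. Then α - 6 = √95, so (α - 6)² = 95, giving α² - 12α - 59 = 0. Degree 2 and α ∉ ℚ, so this is the minimal polynomial.

Minimal polynomial: x² - 12x - 59


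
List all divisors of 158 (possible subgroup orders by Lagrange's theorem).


Lagrange's theorem: |H| divides |G|
|G| = 158
Divisors of 158: 1, 2, 79, 158

Possible subgroup orders: {1, 2, 79, 158}


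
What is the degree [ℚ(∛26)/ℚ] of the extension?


∛26 has minimal polynomial x³ - 26 (irreducible over ℚ since 26 is not a perfect cube)

[ℚ(∛26)/ℚ] = 3


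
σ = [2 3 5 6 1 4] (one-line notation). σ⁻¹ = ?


To find σ⁻¹, swap domain and range:
σ(1) = 2 → σ⁻¹(2) = 1
σ(2) = 3 → σ⁻¹(3) = 2
σ(3) = 5 → σ⁻¹(5) = 3
σ(4) = 6 → σ⁻¹(6) = 4
σ(5) = 1 → σ⁻¹(1) = 5
σ(6) = 4 → σ⁻¹(4) = 6

σ⁻¹ = [5 1 2 6 3 4]


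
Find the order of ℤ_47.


ℤ_n has n elements.

|ℤ_47| = 47


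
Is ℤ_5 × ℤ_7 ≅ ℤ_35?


Comparing ℤ_5 × ℤ_7 and ℤ_35:
gcd(5,7) = 1, so ℤ_5 × ℤ_7 ≅ ℤ_35 (CRT)

Yes, ℤ_5 × ℤ_7 ≅ ℤ_35


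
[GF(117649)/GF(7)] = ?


GF(117649) = GF(7^6), so the extension degree is 6

[GF(117649)/GF(7)] = 6


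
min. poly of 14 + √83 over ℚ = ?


Let α = 14 + √83. Then α - 14 = √83, so (α - 14)² = 83, giving α² - 28α + 113 = 0. Degree 2 and α ∉ ℚ, so this is the minimal polynomial.

Minimal polynomial: x² - 28x + 113


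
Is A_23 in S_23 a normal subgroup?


H = A_23 in S_23
A_23 has index 2 in S_23, and every subgroup of index 2 is normal

Yes, normal subgroup


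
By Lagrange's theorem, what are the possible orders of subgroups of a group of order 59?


Lagrange's theorem: |H| divides |G|
|G| = 59
Divisors of 59: 1, 59

Possible subgroup orders: {1, 59}


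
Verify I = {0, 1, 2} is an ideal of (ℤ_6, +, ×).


Check ideal conditions for I = {0, 1, 2} in ℤ_6:
(1) I is an additive subgroup? No
(2) For r ∈ ℤ_6 and a ∈ I: r·a ∈ I? No  [counterexample: r=2, a=2, r·a mod 6 = 4 ∉ I]

No, I is not an ideal of ℤ_6


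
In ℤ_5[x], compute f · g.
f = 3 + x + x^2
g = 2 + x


Expand and collect like terms; reduce coefficients mod 5:
x^0: 3·2 = 6 ≡ 1 (mod 5)
x^1: 3·1 + 1·2 = 5 ≡ 0 (mod 5)
x^2: 1·1 + 1·2 = 3 ≡ 3 (mod 5)
x^3: 1·1 = 1 ≡ 1 (mod 5)
Result: 1 + 3x^2 + x^3

f · g = 1 + 3x^2 + x^3


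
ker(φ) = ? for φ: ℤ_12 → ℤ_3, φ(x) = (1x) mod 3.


Kernel = preimage of identity
ker(φ) = {x ∈ ℤ_12 : 1x ≡ 0 (mod 3)}. Since 3 | 12, φ is well-defined. The kernel is the cyclic subgroup ⟨3⟩ of ℤ_12 (order 4), i.e. {0, 3, 6, 9}

ker(φ) = {0, 3, 6, 9}


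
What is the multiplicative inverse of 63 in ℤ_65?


Use the extended Euclidean algorithm to write 1 = 63·s + 65·t; then s mod 65 is the inverse.
Euclidean algorithm:
  63 = 0·65 + 63
  65 = 1·63 + 2
  63 = 31·2 + 1
  2 = 2·1 + 0
gcd(63,65) = 1
Back-substitution gives: 63·(32) + 65·(-31) = 1
So 63⁻¹ ≡ 32 ≡ 32 (mod 65)
Check: 63 × 32 = 2016 ≡ 1 (mod 65) ✓

63⁻¹ ≡ 32 (mod 65)


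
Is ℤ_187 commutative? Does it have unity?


ℤ_187 is a commutative ring with unity 1; 187 = 11×17 is composite, so 11·17 ≡ 0 gives zero divisors (not an integral domain)
Commutative: Yes
Integral domain: No
Has unity: Yes

ℤ_187: Commutative=Yes, Unity=Yes


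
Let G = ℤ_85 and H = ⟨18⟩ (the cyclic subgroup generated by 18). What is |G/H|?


|⟨18⟩| = n / gcd(18, 85) = 85 / 1 = 85
H is normal (ℤ_85 is abelian).
|G/H| = |G| / |H| = 85 / 85 = 1

|G/H| = 1


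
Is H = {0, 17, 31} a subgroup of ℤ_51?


Subgroup test for H = {0, 17, 31} in (ℤ_51, +):
(1) 0 ∈ H? Yes
(2) Closure: for all a,b ∈ H, (a+b) mod 51 ∈ H? No  [counterexample: 17 + 17 = 34 ∉ H]
(3) Inverses: for all a ∈ H, -a mod 51 ∈ H? No

No, H is not a subgroup of ℤ_51


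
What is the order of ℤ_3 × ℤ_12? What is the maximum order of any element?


|ℤ_3 × ℤ_12| = 3 × 12 = 36
Max element order = lcm(3,12) = 12
Cyclic? No (gcd=3)

|ℤ_3×ℤ_12| = 36, max element order = 12


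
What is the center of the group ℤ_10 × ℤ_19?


Z(G) = {g ∈ G | gx = xg for all x ∈ G}
Direct product of abelian groups is abelian, so Z(G) = G

Z(ℤ_10 × ℤ_19) = ℤ_10 × ℤ_19


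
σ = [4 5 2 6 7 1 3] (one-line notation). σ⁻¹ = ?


To find σ⁻¹, swap domain and range:
σ(1) = 4 → σ⁻¹(4) = 1
σ(2) = 5 → σ⁻¹(5) = 2
σ(3) = 2 → σ⁻¹(2) = 3
σ(4) = 6 → σ⁻¹(6) = 4
σ(5) = 7 → σ⁻¹(7) = 5
σ(6) = 1 → σ⁻¹(1) = 6
σ(7) = 3 → σ⁻¹(3) = 7

σ⁻¹ = [6 3 7 1 2 4 5]


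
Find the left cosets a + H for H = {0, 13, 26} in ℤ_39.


H = {0, 13, 26}, |H| = 3
Number of cosets = |G|/|H| = 39/3 = 13
0 + H = {0, 13, 26}
1 + H = {1, 14, 27}
2 + H = {2, 15, 28}
3 + H = {3, 16, 29}
4 + H = {4, 17, 30}
5 + H = {5, 18, 31}
6 + H = {6, 19, 32}
7 + H = {7, 20, 33}
8 + H = {8, 21, 34}
9 + H = {9, 22, 35}
10 + H = {10, 23, 36}
11 + H = {11, 24, 37}
12 + H = {12, 25, 38}

Cosets: 0+H={0,13,26}; 1+H={1,14,27}; 2+H={2,15,28}; 3+H={3,16,29}; 4+H={4,17,30}; 5+H={5,18,31}; 6+H={6,19,32}; 7+H={7,20,33}; 8+H={8,21,34}; 9+H={9,22,35}; 10+H={10,23,36}; 11+H={11,24,37}; 12+H={12,25,38}


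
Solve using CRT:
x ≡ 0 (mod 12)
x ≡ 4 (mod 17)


m₁ = 12, m₂ = 17, gcd = 1, so CRT applies. M = m₁·m₂ = 204
Let M₁ = M/m₁ = 17, M₂ = M/m₂ = 12
Find y₁ ≡ M₁⁻¹ (mod m₁): 17⁻¹ ≡ 5 (mod 12)
Find y₂ ≡ M₂⁻¹ (mod m₂): 12⁻¹ ≡ 10 (mod 17)
x = a₁·M₁·y₁ + a₂·M₂·y₂ = 0·17·5 + 4·12·10 = 480
Reduce mod 204: x ≡ 72
Check: 72 mod 12 = 0 ✓, 72 mod 17 = 4 ✓

x ≡ 72 (mod 204)


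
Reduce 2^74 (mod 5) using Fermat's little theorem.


Fermat's little theorem: if p is prime and gcd(a,p)=1, then a^(p-1) ≡ 1 (mod p)
p = 5 is prime, gcd(2,5) = 1
Reduce exponent: 74 mod 4 = 2
So 2^74 ≡ 2^2 (mod 5)
2^2 mod 5 = 4

2^74 ≡ 4 (mod 5)


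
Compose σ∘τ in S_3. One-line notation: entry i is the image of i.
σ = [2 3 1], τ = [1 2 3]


σ∘τ: apply τ first, then σ
1 →τ 1 →σ 2
2 →τ 2 →σ 3
3 →τ 3 →σ 1

σ∘τ = [2 3 1]


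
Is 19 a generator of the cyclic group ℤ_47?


g generates ℤ_n iff gcd(g, n) = 1
gcd(19, 47) = 1
Since gcd = 1, 19 is a generator.

Yes, 19 generates ℤ_47


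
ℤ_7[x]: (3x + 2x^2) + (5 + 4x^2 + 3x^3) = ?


Add coefficients mod 7:
x^0: 0 + 5 = 5 (mod 7)
x^1: 3 + 0 = 3 (mod 7)
x^2: 2 + 4 = 6 (mod 7)
x^3: 0 + 3 = 3 (mod 7)
Result: 5 + 3x + 6x^2 + 3x^3

f + g = 5 + 3x + 6x^2 + 3x^3


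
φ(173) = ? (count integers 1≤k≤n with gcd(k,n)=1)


Factor n: 173 = 173
φ(n) = n · ∏(1 - 1/p) over distinct primes p | n
φ(173) = 173 · (1 - 1/173) = 172

φ(173) = 172


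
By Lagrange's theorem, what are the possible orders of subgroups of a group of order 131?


Lagrange's theorem: |H| divides |G|
|G| = 131
Divisors of 131: 1, 131

Possible subgroup orders: {1, 131}


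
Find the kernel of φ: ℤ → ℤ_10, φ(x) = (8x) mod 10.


Kernel = preimage of identity
ker(φ) = {x ∈ ℤ : 8x ≡ 0 (mod 10)}. gcd(8,10) = 2, so 8x ≡ 0 (mod 10) ⟺ x ≡ 0 (mod 10/2 = 5). Hence ker(φ) = 5ℤ

ker(φ) = 5ℤ


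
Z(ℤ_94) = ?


Z(G) = {g ∈ G | gx = xg for all x ∈ G}
ℤ_94 is abelian, so Z(G) = G

Z(ℤ_94) = ℤ_94


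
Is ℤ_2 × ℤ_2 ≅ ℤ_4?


Comparing ℤ_2 × ℤ_2 and ℤ_4:
gcd(2,2) = 2 ≠ 1. Max element order in ℤ_2×ℤ_2 is lcm(2,2) = 2 < 4, so it has no element of order 4

No, ℤ_2 × ℤ_2 ≇ ℤ_4


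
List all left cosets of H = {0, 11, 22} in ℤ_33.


H = {0, 11, 22}, |H| = 3
Number of cosets = |G|/|H| = 33/3 = 11
0 + H = {0, 11, 22}
1 + H = {1, 12, 23}
2 + H = {2, 13, 24}
3 + H = {3, 14, 25}
4 + H = {4, 15, 26}
5 + H = {5, 16, 27}
6 + H = {6, 17, 28}
7 + H = {7, 18, 29}
8 + H = {8, 19, 30}
9 + H = {9, 20, 31}
10 + H = {10, 21, 32}

Cosets: 0+H={0,11,22}; 1+H={1,12,23}; 2+H={2,13,24}; 3+H={3,14,25}; 4+H={4,15,26}; 5+H={5,16,27}; 6+H={6,17,28}; 7+H={7,18,29}; 8+H={8,19,30}; 9+H={9,20,31}; 10+H={10,21,32}


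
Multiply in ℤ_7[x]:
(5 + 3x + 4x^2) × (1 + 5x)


Expand and collect like terms; reduce coefficients mod 7:
x^0: 5·1 = 5 ≡ 5 (mod 7)
x^1: 5·5 + 3·1 = 28 ≡ 0 (mod 7)
x^2: 3·5 + 4·1 = 19 ≡ 5 (mod 7)
x^3: 4·5 = 20 ≡ 6 (mod 7)
Result: 5 + 5x^2 + 6x^3

f · g = 5 + 5x^2 + 6x^3


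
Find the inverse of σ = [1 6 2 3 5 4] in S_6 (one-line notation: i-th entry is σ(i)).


To find σ⁻¹, swap domain and range:
σ(1) = 1 → σ⁻¹(1) = 1
σ(2) = 6 → σ⁻¹(6) = 2
σ(3) = 2 → σ⁻¹(2) = 3
σ(4) = 3 → σ⁻¹(3) = 4
σ(5) = 5 → σ⁻¹(5) = 5
σ(6) = 4 → σ⁻¹(4) = 6

σ⁻¹ = [1 3 4 6 5 2]


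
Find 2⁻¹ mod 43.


Use the extended Euclidean algorithm to write 1 = 2·s + 43·t; then s mod 43 is the inverse.
Euclidean algorithm:
  2 = 0·43 + 2
  43 = 21·2 + 1
  2 = 2·1 + 0
gcd(2,43) = 1
Back-substitution gives: 2·(-21) + 43·(1) = 1
So 2⁻¹ ≡ -21 ≡ 22 (mod 43)
Check: 2 × 22 = 44 ≡ 1 (mod 43) ✓

2⁻¹ ≡ 22 (mod 43)


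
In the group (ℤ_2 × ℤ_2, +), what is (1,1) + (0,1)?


Operation: componentwise addition mod (2, 2)
(1,1) + (0,1) = ((a₁+b₁) mod 2, (a₂+b₂) mod 2) with a = (1,1), b = (0,1)

(1,1) + (0,1) = (1,0)


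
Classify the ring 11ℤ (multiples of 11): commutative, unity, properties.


11ℤ is a commutative ring under +,× but has no multiplicative identity (1 ∉ 11ℤ); it has no zero divisors, but without unity it is not an integral domain
Commutative: Yes
Integral domain: No
Has unity: No

11ℤ (multiples of 11): Commutative=Yes, Unity=No


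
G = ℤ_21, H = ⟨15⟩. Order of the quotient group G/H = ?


|⟨15⟩| = n / gcd(15, 21) = 21 / 3 = 7
H is normal (ℤ_21 is abelian).
|G/H| = |G| / |H| = 21 / 7 = 3

|G/H| = 3


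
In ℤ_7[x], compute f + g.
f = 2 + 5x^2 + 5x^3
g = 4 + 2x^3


Add coefficients mod 7:
x^0: 2 + 4 = 6 (mod 7)
x^1: 0 + 0 = 0 (mod 7)
x^2: 5 + 0 = 5 (mod 7)
x^3: 5 + 2 = 0 (mod 7)
Result: 6 + 5x^2

f + g = 6 + 5x^2


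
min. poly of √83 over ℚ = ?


√83 satisfies x² - 83 = 0, irreducible over ℚ since 83 is squarefree

Minimal polynomial: x² - 83


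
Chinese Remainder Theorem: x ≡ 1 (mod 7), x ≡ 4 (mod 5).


m₁ = 7, m₂ = 5, gcd = 1, so CRT applies. M = m₁·m₂ = 35
Let M₁ = M/m₁ = 5, M₂ = M/m₂ = 7
Find y₁ ≡ M₁⁻¹ (mod m₁): 5⁻¹ ≡ 3 (mod 7)
Find y₂ ≡ M₂⁻¹ (mod m₂): 7⁻¹ ≡ 3 (mod 5)
x = a₁·M₁·y₁ + a₂·M₂·y₂ = 1·5·3 + 4·7·3 = 99
Reduce mod 35: x ≡ 29
Check: 29 mod 7 = 1 ✓, 29 mod 5 = 4 ✓

x ≡ 29 (mod 35)


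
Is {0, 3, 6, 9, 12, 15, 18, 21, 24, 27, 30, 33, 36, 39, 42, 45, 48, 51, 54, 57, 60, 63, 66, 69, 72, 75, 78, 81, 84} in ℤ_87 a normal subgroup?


H = {0, 3, 6, 9, 12, 15, 18, 21, 24, 27, 30, 33, 36, 39, 42, 45, 48, 51, 54, 57, 60, 63, 66, 69, 72, 75, 78, 81, 84} in ℤ_87
ℤ_87 is abelian; every subgroup of an abelian group is normal

Yes, normal subgroup


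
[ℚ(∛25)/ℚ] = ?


∛25 has minimal polynomial x³ - 25 (irreducible over ℚ since 25 is not a perfect cube)

[ℚ(∛25)/ℚ] = 3


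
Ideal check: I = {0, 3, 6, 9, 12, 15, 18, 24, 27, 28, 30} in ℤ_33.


Check ideal conditions for I = {0, 3, 6, 9, 12, 15, 18, 24, 27, 28, 30} in ℤ_33:
(1) I is an additive subgroup? No
(2) For r ∈ ℤ_33 and a ∈ I: r·a ∈ I? No  [counterexample: r=2, a=27, r·a mod 33 = 21 ∉ I]

No, I is not an ideal of ℤ_33


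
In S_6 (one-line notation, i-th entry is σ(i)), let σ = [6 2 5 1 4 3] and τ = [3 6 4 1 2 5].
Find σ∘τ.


σ∘τ: apply τ first, then σ
1 →τ 3 →σ 5
2 →τ 6 →σ 3
3 →τ 4 →σ 1
4 →τ 1 →σ 6
5 →τ 2 →σ 2
6 →τ 5 →σ 4

σ∘τ = [5 3 1 6 2 4]


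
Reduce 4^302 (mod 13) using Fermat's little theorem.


Fermat's little theorem: if p is prime and gcd(a,p)=1, then a^(p-1) ≡ 1 (mod p)
p = 13 is prime, gcd(4,13) = 1
Reduce exponent: 302 mod 12 = 2
So 4^302 ≡ 4^2 (mod 13)
4^2 mod 13 = 3

4^302 ≡ 3 (mod 13)


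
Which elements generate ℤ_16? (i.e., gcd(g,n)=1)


g generates ℤ_n iff gcd(g,n) = 1
Checking each g ∈ {1,...,15}:
gcd(1,16) = 1
gcd(2,16) = 2
gcd(3,16) = 1
gcd(4,16) = 4
gcd(5,16) = 1
gcd(6,16) = 2
gcd(7,16) = 1
gcd(8,16) = 8
gcd(9,16) = 1
gcd(10,16) = 2
gcd(11,16) = 1
gcd(12,16) = 4
gcd(13,16) = 1
gcd(14,16) = 2
gcd(15,16) = 1
Generators: {1, 3, 5, 7, 9, 11, 13, 15}
Number of generators = φ(16) = 8

Generators of ℤ_16 = {1, 3, 5, 7, 9, 11, 13, 15}


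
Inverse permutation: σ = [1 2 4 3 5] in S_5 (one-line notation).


To find σ⁻¹, swap domain and range:
σ(1) = 1 → σ⁻¹(1) = 1
σ(2) = 2 → σ⁻¹(2) = 2
σ(3) = 4 → σ⁻¹(4) = 3
σ(4) = 3 → σ⁻¹(3) = 4
σ(5) = 5 → σ⁻¹(5) = 5

σ⁻¹ = [1 2 4 3 5]


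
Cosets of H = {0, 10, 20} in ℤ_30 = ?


H = {0, 10, 20}, |H| = 3
Number of cosets = |G|/|H| = 30/3 = 10
0 + H = {0, 10, 20}
1 + H = {1, 11, 21}
2 + H = {2, 12, 22}
3 + H = {3, 13, 23}
4 + H = {4, 14, 24}
5 + H = {5, 15, 25}
6 + H = {6, 16, 26}
7 + H = {7, 17, 27}
8 + H = {8, 18, 28}
9 + H = {9, 19, 29}

Cosets: 0+H={0,10,20}; 1+H={1,11,21}; 2+H={2,12,22}; 3+H={3,13,23}; 4+H={4,14,24}; 5+H={5,15,25}; 6+H={6,16,26}; 7+H={7,17,27}; 8+H={8,18,28}; 9+H={9,19,29}


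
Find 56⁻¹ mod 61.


Use the extended Euclidean algorithm to write 1 = 56·s + 61·t; then s mod 61 is the inverse.
Euclidean algorithm:
  56 = 0·61 + 56
  61 = 1·56 + 5
  56 = 11·5 + 1
  5 = 5·1 + 0
gcd(56,61) = 1
Back-substitution gives: 56·(12) + 61·(-11) = 1
So 56⁻¹ ≡ 12 ≡ 12 (mod 61)
Check: 56 × 12 = 672 ≡ 1 (mod 61) ✓

56⁻¹ ≡ 12 (mod 61)


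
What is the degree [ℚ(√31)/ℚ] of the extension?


√31 has minimal polynomial x² - 31 (irreducible over ℚ since 31 is squarefree)

[ℚ(√31)/ℚ] = 2


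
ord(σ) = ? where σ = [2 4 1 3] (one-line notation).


Cycle decomposition: (1 2 4 3)
Cycle lengths: 4
Order = lcm(4) = 4

ord(σ) = 4


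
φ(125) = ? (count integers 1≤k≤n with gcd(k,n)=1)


Factor n: 125 = 5^3
φ(n) = n · ∏(1 - 1/p) over distinct primes p | n
φ(125) = 125 · (1 - 1/5) = 100

φ(125) = 100


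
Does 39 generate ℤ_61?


g generates ℤ_n iff gcd(g, n) = 1
gcd(39, 61) = 1
Since gcd = 1, 39 is a generator.

Yes, 39 generates ℤ_61


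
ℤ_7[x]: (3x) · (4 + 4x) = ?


Expand and collect like terms; reduce coefficients mod 7:
x^0: 0·4 = 0 ≡ 0 (mod 7)
x^1: 0·4 + 3·4 = 12 ≡ 5 (mod 7)
x^2: 3·4 = 12 ≡ 5 (mod 7)
Result: 5x + 5x^2

f · g = 5x + 5x^2


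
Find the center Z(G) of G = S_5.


Z(G) = {g ∈ G | gx = xg for all x ∈ G}
S_n is non-abelian for n ≥ 3; Z(S_5) is trivial

Z(S_5) = {e}


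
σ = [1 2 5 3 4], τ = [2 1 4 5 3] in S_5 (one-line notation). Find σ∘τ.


σ∘τ: apply τ first, then σ
1 →τ 2 →σ 2
2 →τ 1 →σ 1
3 →τ 4 →σ 3
4 →τ 5 →σ 4
5 →τ 3 →σ 5

σ∘τ = [2 1 3 4 5]


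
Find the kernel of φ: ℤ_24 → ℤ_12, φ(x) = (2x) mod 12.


Kernel = preimage of identity
ker(φ) = {x ∈ ℤ_24 : 2x ≡ 0 (mod 12)}. Since 12 | 24, φ is well-defined. The kernel is the cyclic subgroup ⟨6⟩ of ℤ_24 (order 4), i.e. {0, 6, 12, 18}

ker(φ) = {0, 6, 12, 18}


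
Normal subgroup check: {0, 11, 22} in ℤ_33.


H = {0, 11, 22} in ℤ_33
ℤ_33 is abelian; every subgroup of an abelian group is normal

Yes, normal subgroup


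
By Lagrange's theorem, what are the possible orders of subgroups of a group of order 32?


Lagrange's theorem: |H| divides |G|
|G| = 32
Divisors of 32: 1, 2, 4, 8, 16, 32

Possible subgroup orders: {1, 2, 4, 8, 16, 32}


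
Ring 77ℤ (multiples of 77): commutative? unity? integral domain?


77ℤ is a commutative ring under +,× but has no multiplicative identity (1 ∉ 77ℤ); it has no zero divisors, but without unity it is not an integral domain
Commutative: Yes
Integral domain: No
Has unity: No

77ℤ (multiples of 77): Commutative=Yes, Unity=No


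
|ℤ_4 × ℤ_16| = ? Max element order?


|ℤ_4 × ℤ_16| = 4 × 16 = 64
Max element order = lcm(4,16) = 16
Cyclic? No (gcd=4)

|ℤ_4×ℤ_16| = 64, max element order = 16


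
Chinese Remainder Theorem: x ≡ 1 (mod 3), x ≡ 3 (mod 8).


m₁ = 3, m₂ = 8, gcd = 1, so CRT applies. M = m₁·m₂ = 24
Let M₁ = M/m₁ = 8, M₂ = M/m₂ = 3
Find y₁ ≡ M₁⁻¹ (mod m₁): 8⁻¹ ≡ 2 (mod 3)
Find y₂ ≡ M₂⁻¹ (mod m₂): 3⁻¹ ≡ 3 (mod 8)
x = a₁·M₁·y₁ + a₂·M₂·y₂ = 1·8·2 + 3·3·3 = 43
Reduce mod 24: x ≡ 19
Check: 19 mod 3 = 1 ✓, 19 mod 8 = 3 ✓

x ≡ 19 (mod 24)


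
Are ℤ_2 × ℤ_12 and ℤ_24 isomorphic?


Comparing ℤ_2 × ℤ_12 and ℤ_24:
gcd(2,12) = 2 ≠ 1. Max element order in ℤ_2×ℤ_12 is lcm(2,12) = 12 < 24, so it has no element of order 24

No, ℤ_2 × ℤ_12 ≇ ℤ_24


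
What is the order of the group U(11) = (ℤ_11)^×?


U(n) is the group of units mod n; |U(n)| = φ(n)
|U(11)| = φ(11) = 10

|U(11) = (ℤ_11)^×| = 10


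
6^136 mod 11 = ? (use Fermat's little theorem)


Fermat's little theorem: if p is prime and gcd(a,p)=1, then a^(p-1) ≡ 1 (mod p)
p = 11 is prime, gcd(6,11) = 1
Reduce exponent: 136 mod 10 = 6
So 6^136 ≡ 6^6 (mod 11)
6^6 mod 11 = 5

6^136 ≡ 5 (mod 11)


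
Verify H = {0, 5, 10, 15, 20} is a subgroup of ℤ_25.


Subgroup test for H = {0, 5, 10, 15, 20} in (ℤ_25, +):
(1) 0 ∈ H? Yes
(2) Closure: for all a,b ∈ H, (a+b) mod 25 ∈ H? Yes
(3) Inverses: for all a ∈ H, -a mod 25 ∈ H? Yes

Yes, H is a subgroup of ℤ_25


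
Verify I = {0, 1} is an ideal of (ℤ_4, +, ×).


Check ideal conditions for I = {0, 1} in ℤ_4:
(1) I is an additive subgroup? No
(2) For r ∈ ℤ_4 and a ∈ I: r·a ∈ I? No  [counterexample: r=2, a=1, r·a mod 4 = 2 ∉ I]

No, I is not an ideal of ℤ_4


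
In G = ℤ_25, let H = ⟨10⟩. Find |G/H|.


|⟨10⟩| = n / gcd(10, 25) = 25 / 5 = 5
H is normal (ℤ_25 is abelian).
|G/H| = |G| / |H| = 25 / 5 = 5

|G/H| = 5


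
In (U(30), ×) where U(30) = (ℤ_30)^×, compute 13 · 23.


Operation: multiplication mod 30
13 · 23 = (a × b) mod 30 with a = 13, b = 23

13 · 23 = 29


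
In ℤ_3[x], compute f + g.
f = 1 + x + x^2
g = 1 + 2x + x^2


Add coefficients mod 3:
x^0: 1 + 1 = 2 (mod 3)
x^1: 1 + 2 = 0 (mod 3)
x^2: 1 + 1 = 2 (mod 3)
Result: 2 + 2x^2

f + g = 2 + 2x^2


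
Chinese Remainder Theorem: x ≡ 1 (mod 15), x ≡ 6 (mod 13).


m₁ = 15, m₂ = 13, gcd = 1, so CRT applies. M = m₁·m₂ = 195
Let M₁ = M/m₁ = 13, M₂ = M/m₂ = 15
Find y₁ ≡ M₁⁻¹ (mod m₁): 13⁻¹ ≡ 7 (mod 15)
Find y₂ ≡ M₂⁻¹ (mod m₂): 15⁻¹ ≡ 7 (mod 13)
x = a₁·M₁·y₁ + a₂·M₂·y₂ = 1·13·7 + 6·15·7 = 721
Reduce mod 195: x ≡ 136
Check: 136 mod 15 = 1 ✓, 136 mod 13 = 6 ✓

x ≡ 136 (mod 195)


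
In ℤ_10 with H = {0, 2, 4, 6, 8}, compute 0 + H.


0 + H = {0 + h (mod 10) : h ∈ H}
0+0=0, 0+2=2, 0+4=4, 0+6=6, 0+8=8

0 + H = {0, 2, 4, 6, 8}


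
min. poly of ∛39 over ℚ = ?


∛39 satisfies x³ - 39 = 0, irreducible over ℚ (no rational root; 39 is not a perfect cube)

Minimal polynomial: x³ - 39


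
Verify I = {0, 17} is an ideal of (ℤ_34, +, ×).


Check ideal conditions for I = {0, 17} in ℤ_34:
(1) I is an additive subgroup? Yes
(2) For r ∈ ℤ_34 and a ∈ I: r·a ∈ I? Yes

Yes, I is an ideal of ℤ_34


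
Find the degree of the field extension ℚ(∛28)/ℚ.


∛28 has minimal polynomial x³ - 28 (irreducible over ℚ since 28 is not a perfect cube)

[ℚ(∛28)/ℚ] = 3


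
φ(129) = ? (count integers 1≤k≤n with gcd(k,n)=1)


Factor n: 129 = 3 × 43
φ(n) = n · ∏(1 - 1/p) over distinct primes p | n
φ(129) = 129 · (1 - 1/3) · (1 - 1/43) = 84

φ(129) = 84


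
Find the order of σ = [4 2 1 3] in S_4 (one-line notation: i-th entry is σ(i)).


Cycle decomposition: (1 4 3)
Cycle lengths: 3
Order = lcm(3) = 3

ord(σ) = 3


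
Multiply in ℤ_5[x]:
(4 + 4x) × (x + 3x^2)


Expand and collect like terms; reduce coefficients mod 5:
x^0: 4·0 = 0 ≡ 0 (mod 5)
x^1: 4·1 + 4·0 = 4 ≡ 4 (mod 5)
x^2: 4·3 + 4·1 = 16 ≡ 1 (mod 5)
x^3: 4·3 = 12 ≡ 2 (mod 5)
Result: 4x + x^2 + 2x^3

f · g = 4x + x^2 + 2x^3


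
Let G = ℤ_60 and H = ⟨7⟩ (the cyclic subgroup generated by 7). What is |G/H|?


|⟨7⟩| = n / gcd(7, 60) = 60 / 1 = 60
H is normal (ℤ_60 is abelian).
|G/H| = |G| / |H| = 60 / 60 = 1

|G/H| = 1


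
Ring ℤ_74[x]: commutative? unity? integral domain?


ℤ_74 has zero divisors (2·37 ≡ 0), and these lift to constant zero divisors in ℤ_74[x]; so not an integral domain
Commutative: Yes
Integral domain: No
Has unity: Yes

ℤ_74[x]: Commutative=Yes, Unity=Yes


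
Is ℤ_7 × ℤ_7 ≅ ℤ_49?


Comparing ℤ_7 × ℤ_7 and ℤ_49:
gcd(7,7) = 7 ≠ 1. Max element order in ℤ_7×ℤ_7 is lcm(7,7) = 7 < 49, so it has no element of order 49

No, ℤ_7 × ℤ_7 ≇ ℤ_49


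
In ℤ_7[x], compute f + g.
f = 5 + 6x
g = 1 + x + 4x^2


Add coefficients mod 7:
x^0: 5 + 1 = 6 (mod 7)
x^1: 6 + 1 = 0 (mod 7)
x^2: 0 + 4 = 4 (mod 7)
Result: 6 + 4x^2

f + g = 6 + 4x^2


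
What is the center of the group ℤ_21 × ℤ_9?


Z(G) = {g ∈ G | gx = xg for all x ∈ G}
Direct product of abelian groups is abelian, so Z(G) = G

Z(ℤ_21 × ℤ_9) = ℤ_21 × ℤ_9


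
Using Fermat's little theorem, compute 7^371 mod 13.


Fermat's little theorem: if p is prime and gcd(a,p)=1, then a^(p-1) ≡ 1 (mod p)
p = 13 is prime, gcd(7,13) = 1
Reduce exponent: 371 mod 12 = 11
So 7^371 ≡ 7^11 (mod 13)
7^11 mod 13 = 2

7^371 ≡ 2 (mod 13)


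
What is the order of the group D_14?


|D_n| = 2n (n rotations and n reflections)
|D_14| = 2×14 = 28

|D_14| = 28


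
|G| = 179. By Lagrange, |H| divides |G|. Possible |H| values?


Lagrange's theorem: |H| divides |G|
|G| = 179
Divisors of 179: 1, 179

Possible subgroup orders: {1, 179}


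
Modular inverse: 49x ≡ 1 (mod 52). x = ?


Use the extended Euclidean algorithm to write 1 = 49·s + 52·t; then s mod 52 is the inverse.
Euclidean algorithm:
  49 = 0·52 + 49
  52 = 1·49 + 3
  49 = 16·3 + 1
  3 = 3·1 + 0
gcd(49,52) = 1
Back-substitution gives: 49·(17) + 52·(-16) = 1
So 49⁻¹ ≡ 17 ≡ 17 (mod 52)
Check: 49 × 17 = 833 ≡ 1 (mod 52) ✓

49⁻¹ ≡ 17 (mod 52)


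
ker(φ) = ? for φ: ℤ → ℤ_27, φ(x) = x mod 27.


Kernel = preimage of identity
ker(φ) = {x ∈ ℤ : x ≡ 0 (mod 27)} = 27ℤ = {0, ±27, ±54, ...}

ker(φ) = 27ℤ


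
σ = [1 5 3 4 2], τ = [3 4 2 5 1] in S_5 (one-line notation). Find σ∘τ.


σ∘τ: apply τ first, then σ
1 →τ 3 →σ 3
2 →τ 4 →σ 4
3 →τ 2 →σ 5
4 →τ 5 →σ 2
5 →τ 1 →σ 1

σ∘τ = [3 4 5 2 1]


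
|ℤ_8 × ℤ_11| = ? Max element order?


|ℤ_8 × ℤ_11| = 8 × 11 = 88
Max element order = lcm(8,11) = 88
Cyclic? Yes (gcd=1)

|ℤ_8×ℤ_11| = 88, max element order = 88


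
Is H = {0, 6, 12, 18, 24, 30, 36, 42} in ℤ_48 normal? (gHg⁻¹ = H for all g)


H = {0, 6, 12, 18, 24, 30, 36, 42} in ℤ_48
ℤ_48 is abelian; every subgroup of an abelian group is normal

Yes, normal subgroup


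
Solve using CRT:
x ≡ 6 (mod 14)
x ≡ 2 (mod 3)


m₁ = 14, m₂ = 3, gcd = 1, so CRT applies. M = m₁·m₂ = 42
Let M₁ = M/m₁ = 3, M₂ = M/m₂ = 14
Find y₁ ≡ M₁⁻¹ (mod m₁): 3⁻¹ ≡ 5 (mod 14)
Find y₂ ≡ M₂⁻¹ (mod m₂): 14⁻¹ ≡ 2 (mod 3)
x = a₁·M₁·y₁ + a₂·M₂·y₂ = 6·3·5 + 2·14·2 = 146
Reduce mod 42: x ≡ 20
Check: 20 mod 14 = 6 ✓, 20 mod 3 = 2 ✓

x ≡ 20 (mod 42)
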